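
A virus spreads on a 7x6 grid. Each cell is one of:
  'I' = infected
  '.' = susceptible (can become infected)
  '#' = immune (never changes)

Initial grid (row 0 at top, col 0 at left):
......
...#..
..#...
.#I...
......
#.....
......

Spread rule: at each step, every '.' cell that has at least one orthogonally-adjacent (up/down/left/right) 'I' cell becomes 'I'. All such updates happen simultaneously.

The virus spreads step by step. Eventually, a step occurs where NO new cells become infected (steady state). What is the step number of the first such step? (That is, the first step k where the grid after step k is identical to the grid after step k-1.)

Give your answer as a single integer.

Step 0 (initial): 1 infected
Step 1: +2 new -> 3 infected
Step 2: +5 new -> 8 infected
Step 3: +7 new -> 15 infected
Step 4: +7 new -> 22 infected
Step 5: +6 new -> 28 infected
Step 6: +5 new -> 33 infected
Step 7: +3 new -> 36 infected
Step 8: +2 new -> 38 infected
Step 9: +0 new -> 38 infected

Answer: 9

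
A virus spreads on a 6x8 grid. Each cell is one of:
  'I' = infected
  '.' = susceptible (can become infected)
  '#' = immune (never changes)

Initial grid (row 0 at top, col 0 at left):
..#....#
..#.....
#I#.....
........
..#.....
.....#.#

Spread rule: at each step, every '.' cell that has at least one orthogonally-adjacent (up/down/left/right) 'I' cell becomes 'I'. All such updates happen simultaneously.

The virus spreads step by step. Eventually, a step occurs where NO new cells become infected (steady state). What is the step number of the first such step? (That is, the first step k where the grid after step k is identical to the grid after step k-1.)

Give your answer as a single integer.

Answer: 10

Derivation:
Step 0 (initial): 1 infected
Step 1: +2 new -> 3 infected
Step 2: +5 new -> 8 infected
Step 3: +4 new -> 12 infected
Step 4: +5 new -> 17 infected
Step 5: +5 new -> 22 infected
Step 6: +6 new -> 28 infected
Step 7: +5 new -> 33 infected
Step 8: +5 new -> 38 infected
Step 9: +2 new -> 40 infected
Step 10: +0 new -> 40 infected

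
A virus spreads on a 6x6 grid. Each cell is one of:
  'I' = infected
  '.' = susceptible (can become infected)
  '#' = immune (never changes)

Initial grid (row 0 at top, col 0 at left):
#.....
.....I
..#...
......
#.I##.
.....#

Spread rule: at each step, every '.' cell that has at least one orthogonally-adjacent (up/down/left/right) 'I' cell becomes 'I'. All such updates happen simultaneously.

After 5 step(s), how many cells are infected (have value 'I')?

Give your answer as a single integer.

Step 0 (initial): 2 infected
Step 1: +6 new -> 8 infected
Step 2: +8 new -> 16 infected
Step 3: +9 new -> 25 infected
Step 4: +3 new -> 28 infected
Step 5: +2 new -> 30 infected

Answer: 30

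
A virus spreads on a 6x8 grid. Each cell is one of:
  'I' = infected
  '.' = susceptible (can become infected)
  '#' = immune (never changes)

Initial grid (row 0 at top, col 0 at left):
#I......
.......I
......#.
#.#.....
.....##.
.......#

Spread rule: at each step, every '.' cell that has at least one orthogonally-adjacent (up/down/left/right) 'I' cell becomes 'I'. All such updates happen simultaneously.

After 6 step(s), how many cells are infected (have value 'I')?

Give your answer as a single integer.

Step 0 (initial): 2 infected
Step 1: +5 new -> 7 infected
Step 2: +7 new -> 14 infected
Step 3: +10 new -> 24 infected
Step 4: +4 new -> 28 infected
Step 5: +5 new -> 33 infected
Step 6: +4 new -> 37 infected

Answer: 37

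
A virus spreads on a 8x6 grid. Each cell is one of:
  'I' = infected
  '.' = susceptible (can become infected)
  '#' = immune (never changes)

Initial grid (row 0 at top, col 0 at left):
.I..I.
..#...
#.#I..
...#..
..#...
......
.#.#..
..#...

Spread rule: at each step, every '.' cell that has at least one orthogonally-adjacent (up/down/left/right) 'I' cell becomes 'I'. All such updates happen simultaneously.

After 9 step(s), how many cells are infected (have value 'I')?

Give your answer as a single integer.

Step 0 (initial): 3 infected
Step 1: +8 new -> 11 infected
Step 2: +5 new -> 16 infected
Step 3: +3 new -> 19 infected
Step 4: +6 new -> 25 infected
Step 5: +5 new -> 30 infected
Step 6: +4 new -> 34 infected
Step 7: +4 new -> 38 infected
Step 8: +1 new -> 39 infected
Step 9: +1 new -> 40 infected

Answer: 40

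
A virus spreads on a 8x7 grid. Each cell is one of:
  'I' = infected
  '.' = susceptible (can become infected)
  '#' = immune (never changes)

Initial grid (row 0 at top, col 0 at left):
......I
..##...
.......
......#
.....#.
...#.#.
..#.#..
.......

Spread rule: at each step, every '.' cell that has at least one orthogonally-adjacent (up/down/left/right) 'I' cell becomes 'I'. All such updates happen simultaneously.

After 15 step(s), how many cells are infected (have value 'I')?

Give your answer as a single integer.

Step 0 (initial): 1 infected
Step 1: +2 new -> 3 infected
Step 2: +3 new -> 6 infected
Step 3: +3 new -> 9 infected
Step 4: +3 new -> 12 infected
Step 5: +3 new -> 15 infected
Step 6: +5 new -> 20 infected
Step 7: +5 new -> 25 infected
Step 8: +3 new -> 28 infected
Step 9: +3 new -> 31 infected
Step 10: +2 new -> 33 infected
Step 11: +2 new -> 35 infected
Step 12: +2 new -> 37 infected
Step 13: +2 new -> 39 infected
Step 14: +1 new -> 40 infected
Step 15: +2 new -> 42 infected

Answer: 42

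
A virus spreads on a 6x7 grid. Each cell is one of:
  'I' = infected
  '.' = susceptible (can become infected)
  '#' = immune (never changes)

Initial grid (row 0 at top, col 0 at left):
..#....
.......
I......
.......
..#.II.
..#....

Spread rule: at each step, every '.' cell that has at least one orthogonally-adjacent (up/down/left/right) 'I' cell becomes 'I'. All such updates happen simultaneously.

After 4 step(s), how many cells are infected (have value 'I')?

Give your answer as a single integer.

Answer: 37

Derivation:
Step 0 (initial): 3 infected
Step 1: +9 new -> 12 infected
Step 2: +11 new -> 23 infected
Step 3: +9 new -> 32 infected
Step 4: +5 new -> 37 infected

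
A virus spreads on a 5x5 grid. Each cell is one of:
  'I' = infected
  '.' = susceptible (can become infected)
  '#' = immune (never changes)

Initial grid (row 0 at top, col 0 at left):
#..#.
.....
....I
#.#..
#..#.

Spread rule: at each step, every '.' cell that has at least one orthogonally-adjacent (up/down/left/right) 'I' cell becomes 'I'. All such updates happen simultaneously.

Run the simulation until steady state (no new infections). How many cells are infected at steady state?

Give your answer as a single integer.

Step 0 (initial): 1 infected
Step 1: +3 new -> 4 infected
Step 2: +5 new -> 9 infected
Step 3: +2 new -> 11 infected
Step 4: +4 new -> 15 infected
Step 5: +3 new -> 18 infected
Step 6: +1 new -> 19 infected
Step 7: +0 new -> 19 infected

Answer: 19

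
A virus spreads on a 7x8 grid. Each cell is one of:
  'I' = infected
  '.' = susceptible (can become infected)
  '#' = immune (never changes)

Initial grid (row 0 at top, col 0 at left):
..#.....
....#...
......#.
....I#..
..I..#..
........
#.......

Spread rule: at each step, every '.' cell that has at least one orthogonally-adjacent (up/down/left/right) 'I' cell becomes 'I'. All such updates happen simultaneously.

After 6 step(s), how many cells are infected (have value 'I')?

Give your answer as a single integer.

Answer: 49

Derivation:
Step 0 (initial): 2 infected
Step 1: +7 new -> 9 infected
Step 2: +9 new -> 18 infected
Step 3: +10 new -> 28 infected
Step 4: +7 new -> 35 infected
Step 5: +8 new -> 43 infected
Step 6: +6 new -> 49 infected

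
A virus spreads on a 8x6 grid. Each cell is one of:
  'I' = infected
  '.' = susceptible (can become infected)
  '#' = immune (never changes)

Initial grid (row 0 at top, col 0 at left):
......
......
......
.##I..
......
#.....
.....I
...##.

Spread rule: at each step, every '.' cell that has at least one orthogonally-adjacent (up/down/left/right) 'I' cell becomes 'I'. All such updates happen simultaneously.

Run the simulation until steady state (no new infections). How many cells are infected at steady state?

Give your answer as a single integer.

Answer: 43

Derivation:
Step 0 (initial): 2 infected
Step 1: +6 new -> 8 infected
Step 2: +10 new -> 18 infected
Step 3: +8 new -> 26 infected
Step 4: +9 new -> 35 infected
Step 5: +6 new -> 41 infected
Step 6: +2 new -> 43 infected
Step 7: +0 new -> 43 infected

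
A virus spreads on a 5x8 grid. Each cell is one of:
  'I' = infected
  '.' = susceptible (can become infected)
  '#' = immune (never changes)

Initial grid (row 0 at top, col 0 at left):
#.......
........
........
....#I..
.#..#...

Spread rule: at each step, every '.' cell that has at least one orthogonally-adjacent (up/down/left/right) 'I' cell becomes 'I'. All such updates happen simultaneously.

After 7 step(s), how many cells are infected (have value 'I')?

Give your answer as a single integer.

Answer: 35

Derivation:
Step 0 (initial): 1 infected
Step 1: +3 new -> 4 infected
Step 2: +5 new -> 9 infected
Step 3: +6 new -> 15 infected
Step 4: +6 new -> 21 infected
Step 5: +6 new -> 27 infected
Step 6: +5 new -> 32 infected
Step 7: +3 new -> 35 infected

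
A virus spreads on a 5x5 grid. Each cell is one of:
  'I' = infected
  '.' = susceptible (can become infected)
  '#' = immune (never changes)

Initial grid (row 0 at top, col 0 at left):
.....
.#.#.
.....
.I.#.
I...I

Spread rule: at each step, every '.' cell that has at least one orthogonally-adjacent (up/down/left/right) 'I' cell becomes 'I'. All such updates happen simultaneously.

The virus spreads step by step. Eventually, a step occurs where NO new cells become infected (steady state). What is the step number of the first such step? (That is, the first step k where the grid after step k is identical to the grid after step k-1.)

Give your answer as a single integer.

Answer: 6

Derivation:
Step 0 (initial): 3 infected
Step 1: +6 new -> 9 infected
Step 2: +4 new -> 13 infected
Step 3: +4 new -> 17 infected
Step 4: +3 new -> 20 infected
Step 5: +2 new -> 22 infected
Step 6: +0 new -> 22 infected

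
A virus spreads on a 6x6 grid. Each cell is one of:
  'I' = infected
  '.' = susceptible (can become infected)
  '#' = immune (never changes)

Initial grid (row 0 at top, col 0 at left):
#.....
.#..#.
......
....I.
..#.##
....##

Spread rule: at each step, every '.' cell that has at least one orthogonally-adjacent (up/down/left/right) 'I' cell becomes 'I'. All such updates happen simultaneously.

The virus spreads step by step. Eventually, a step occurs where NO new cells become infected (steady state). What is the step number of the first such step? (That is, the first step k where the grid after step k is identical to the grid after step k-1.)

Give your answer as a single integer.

Answer: 7

Derivation:
Step 0 (initial): 1 infected
Step 1: +3 new -> 4 infected
Step 2: +4 new -> 8 infected
Step 3: +5 new -> 13 infected
Step 4: +7 new -> 20 infected
Step 5: +5 new -> 25 infected
Step 6: +3 new -> 28 infected
Step 7: +0 new -> 28 infected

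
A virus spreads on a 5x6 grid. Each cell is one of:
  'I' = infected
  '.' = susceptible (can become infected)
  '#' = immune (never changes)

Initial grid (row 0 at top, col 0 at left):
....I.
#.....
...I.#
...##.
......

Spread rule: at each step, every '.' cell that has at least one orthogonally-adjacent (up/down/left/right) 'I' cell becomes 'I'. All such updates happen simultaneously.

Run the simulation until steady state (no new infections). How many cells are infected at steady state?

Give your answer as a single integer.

Step 0 (initial): 2 infected
Step 1: +6 new -> 8 infected
Step 2: +5 new -> 13 infected
Step 3: +5 new -> 18 infected
Step 4: +4 new -> 22 infected
Step 5: +2 new -> 24 infected
Step 6: +1 new -> 25 infected
Step 7: +1 new -> 26 infected
Step 8: +0 new -> 26 infected

Answer: 26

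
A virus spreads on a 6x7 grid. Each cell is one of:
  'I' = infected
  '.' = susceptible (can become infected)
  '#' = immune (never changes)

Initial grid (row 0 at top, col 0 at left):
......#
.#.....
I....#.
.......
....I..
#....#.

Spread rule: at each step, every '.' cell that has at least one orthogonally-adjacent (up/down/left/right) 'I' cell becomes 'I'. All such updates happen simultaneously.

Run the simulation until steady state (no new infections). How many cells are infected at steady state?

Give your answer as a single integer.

Answer: 37

Derivation:
Step 0 (initial): 2 infected
Step 1: +7 new -> 9 infected
Step 2: +10 new -> 19 infected
Step 3: +9 new -> 28 infected
Step 4: +6 new -> 34 infected
Step 5: +3 new -> 37 infected
Step 6: +0 new -> 37 infected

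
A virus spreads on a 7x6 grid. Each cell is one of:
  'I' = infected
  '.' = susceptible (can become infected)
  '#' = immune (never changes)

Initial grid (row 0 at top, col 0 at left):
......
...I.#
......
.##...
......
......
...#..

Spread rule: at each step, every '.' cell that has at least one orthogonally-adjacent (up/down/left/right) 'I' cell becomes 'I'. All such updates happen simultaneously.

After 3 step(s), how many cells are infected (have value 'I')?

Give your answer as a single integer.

Step 0 (initial): 1 infected
Step 1: +4 new -> 5 infected
Step 2: +6 new -> 11 infected
Step 3: +7 new -> 18 infected

Answer: 18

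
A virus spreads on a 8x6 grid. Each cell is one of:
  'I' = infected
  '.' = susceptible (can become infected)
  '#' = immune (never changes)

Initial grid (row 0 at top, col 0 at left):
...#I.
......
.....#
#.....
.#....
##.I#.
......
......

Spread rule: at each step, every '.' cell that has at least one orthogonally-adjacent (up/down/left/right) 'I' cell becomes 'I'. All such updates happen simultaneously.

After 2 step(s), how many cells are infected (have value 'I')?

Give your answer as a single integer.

Step 0 (initial): 2 infected
Step 1: +5 new -> 7 infected
Step 2: +9 new -> 16 infected

Answer: 16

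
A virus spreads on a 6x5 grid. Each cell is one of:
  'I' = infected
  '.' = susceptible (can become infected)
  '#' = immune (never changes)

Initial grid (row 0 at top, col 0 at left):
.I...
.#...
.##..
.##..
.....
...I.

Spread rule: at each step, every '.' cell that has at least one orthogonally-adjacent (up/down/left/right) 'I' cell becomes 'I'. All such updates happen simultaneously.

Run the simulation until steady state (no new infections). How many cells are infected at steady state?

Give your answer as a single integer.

Step 0 (initial): 2 infected
Step 1: +5 new -> 7 infected
Step 2: +7 new -> 14 infected
Step 3: +7 new -> 21 infected
Step 4: +4 new -> 25 infected
Step 5: +0 new -> 25 infected

Answer: 25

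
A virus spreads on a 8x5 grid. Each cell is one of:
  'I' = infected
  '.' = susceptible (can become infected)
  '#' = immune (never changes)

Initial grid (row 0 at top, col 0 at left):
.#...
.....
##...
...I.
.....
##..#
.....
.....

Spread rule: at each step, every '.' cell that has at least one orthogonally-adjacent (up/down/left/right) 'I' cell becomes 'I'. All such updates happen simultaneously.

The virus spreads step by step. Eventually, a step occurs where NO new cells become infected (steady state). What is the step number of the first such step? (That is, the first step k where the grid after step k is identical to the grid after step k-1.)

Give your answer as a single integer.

Step 0 (initial): 1 infected
Step 1: +4 new -> 5 infected
Step 2: +7 new -> 12 infected
Step 3: +7 new -> 19 infected
Step 4: +7 new -> 26 infected
Step 5: +4 new -> 30 infected
Step 6: +3 new -> 33 infected
Step 7: +1 new -> 34 infected
Step 8: +0 new -> 34 infected

Answer: 8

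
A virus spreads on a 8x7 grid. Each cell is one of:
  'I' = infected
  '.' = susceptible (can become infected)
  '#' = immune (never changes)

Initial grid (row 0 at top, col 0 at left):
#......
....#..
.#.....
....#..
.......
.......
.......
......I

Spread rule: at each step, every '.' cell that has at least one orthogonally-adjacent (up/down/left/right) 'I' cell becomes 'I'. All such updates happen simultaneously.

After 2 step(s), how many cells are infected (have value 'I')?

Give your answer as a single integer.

Answer: 6

Derivation:
Step 0 (initial): 1 infected
Step 1: +2 new -> 3 infected
Step 2: +3 new -> 6 infected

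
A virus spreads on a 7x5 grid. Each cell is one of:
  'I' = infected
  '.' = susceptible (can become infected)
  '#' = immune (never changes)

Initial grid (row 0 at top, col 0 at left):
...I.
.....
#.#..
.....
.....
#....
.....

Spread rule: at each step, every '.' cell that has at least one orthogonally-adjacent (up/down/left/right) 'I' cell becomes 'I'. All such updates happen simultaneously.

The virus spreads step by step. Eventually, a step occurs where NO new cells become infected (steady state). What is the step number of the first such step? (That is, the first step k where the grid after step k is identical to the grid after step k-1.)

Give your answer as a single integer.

Step 0 (initial): 1 infected
Step 1: +3 new -> 4 infected
Step 2: +4 new -> 8 infected
Step 3: +4 new -> 12 infected
Step 4: +5 new -> 17 infected
Step 5: +4 new -> 21 infected
Step 6: +5 new -> 26 infected
Step 7: +4 new -> 30 infected
Step 8: +1 new -> 31 infected
Step 9: +1 new -> 32 infected
Step 10: +0 new -> 32 infected

Answer: 10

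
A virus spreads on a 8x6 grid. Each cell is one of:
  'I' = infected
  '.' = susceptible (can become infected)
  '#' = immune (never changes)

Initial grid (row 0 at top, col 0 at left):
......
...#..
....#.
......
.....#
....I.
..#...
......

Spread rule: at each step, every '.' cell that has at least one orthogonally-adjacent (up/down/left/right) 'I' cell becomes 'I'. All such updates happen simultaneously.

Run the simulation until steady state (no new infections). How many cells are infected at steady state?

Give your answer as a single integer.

Step 0 (initial): 1 infected
Step 1: +4 new -> 5 infected
Step 2: +6 new -> 11 infected
Step 3: +6 new -> 17 infected
Step 4: +7 new -> 24 infected
Step 5: +6 new -> 30 infected
Step 6: +6 new -> 36 infected
Step 7: +4 new -> 40 infected
Step 8: +3 new -> 43 infected
Step 9: +1 new -> 44 infected
Step 10: +0 new -> 44 infected

Answer: 44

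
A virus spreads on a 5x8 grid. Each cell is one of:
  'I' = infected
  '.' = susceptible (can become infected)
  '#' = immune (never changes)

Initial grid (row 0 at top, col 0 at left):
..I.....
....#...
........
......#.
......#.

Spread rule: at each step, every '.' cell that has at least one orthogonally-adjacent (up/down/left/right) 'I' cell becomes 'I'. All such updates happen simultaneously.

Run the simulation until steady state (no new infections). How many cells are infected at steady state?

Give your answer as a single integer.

Answer: 37

Derivation:
Step 0 (initial): 1 infected
Step 1: +3 new -> 4 infected
Step 2: +5 new -> 9 infected
Step 3: +5 new -> 14 infected
Step 4: +7 new -> 21 infected
Step 5: +7 new -> 28 infected
Step 6: +5 new -> 33 infected
Step 7: +2 new -> 35 infected
Step 8: +1 new -> 36 infected
Step 9: +1 new -> 37 infected
Step 10: +0 new -> 37 infected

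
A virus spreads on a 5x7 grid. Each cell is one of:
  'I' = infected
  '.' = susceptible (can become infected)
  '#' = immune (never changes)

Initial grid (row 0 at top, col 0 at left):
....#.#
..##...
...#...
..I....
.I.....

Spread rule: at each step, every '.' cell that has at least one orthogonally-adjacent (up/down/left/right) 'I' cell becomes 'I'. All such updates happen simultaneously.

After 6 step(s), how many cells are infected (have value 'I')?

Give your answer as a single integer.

Answer: 30

Derivation:
Step 0 (initial): 2 infected
Step 1: +5 new -> 7 infected
Step 2: +4 new -> 11 infected
Step 3: +5 new -> 16 infected
Step 4: +6 new -> 22 infected
Step 5: +5 new -> 27 infected
Step 6: +3 new -> 30 infected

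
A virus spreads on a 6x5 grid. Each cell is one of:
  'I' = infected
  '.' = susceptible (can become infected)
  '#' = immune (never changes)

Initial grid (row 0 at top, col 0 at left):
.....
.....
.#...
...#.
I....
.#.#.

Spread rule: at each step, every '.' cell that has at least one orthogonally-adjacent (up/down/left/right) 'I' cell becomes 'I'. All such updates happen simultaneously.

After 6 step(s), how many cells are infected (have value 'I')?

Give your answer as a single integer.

Step 0 (initial): 1 infected
Step 1: +3 new -> 4 infected
Step 2: +3 new -> 7 infected
Step 3: +4 new -> 11 infected
Step 4: +4 new -> 15 infected
Step 5: +5 new -> 20 infected
Step 6: +3 new -> 23 infected

Answer: 23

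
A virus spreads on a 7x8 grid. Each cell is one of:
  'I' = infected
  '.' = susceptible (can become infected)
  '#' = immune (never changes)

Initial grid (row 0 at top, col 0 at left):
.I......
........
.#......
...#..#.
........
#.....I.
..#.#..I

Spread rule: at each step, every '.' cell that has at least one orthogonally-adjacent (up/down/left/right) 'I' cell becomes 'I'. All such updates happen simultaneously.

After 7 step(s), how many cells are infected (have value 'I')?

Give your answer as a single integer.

Answer: 50

Derivation:
Step 0 (initial): 3 infected
Step 1: +7 new -> 10 infected
Step 2: +7 new -> 17 infected
Step 3: +8 new -> 25 infected
Step 4: +11 new -> 36 infected
Step 5: +9 new -> 45 infected
Step 6: +4 new -> 49 infected
Step 7: +1 new -> 50 infected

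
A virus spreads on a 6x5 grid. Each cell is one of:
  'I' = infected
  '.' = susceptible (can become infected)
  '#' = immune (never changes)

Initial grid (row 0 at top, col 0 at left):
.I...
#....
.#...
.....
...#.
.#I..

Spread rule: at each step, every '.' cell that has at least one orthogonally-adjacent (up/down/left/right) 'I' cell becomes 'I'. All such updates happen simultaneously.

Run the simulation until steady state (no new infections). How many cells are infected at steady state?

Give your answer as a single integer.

Answer: 26

Derivation:
Step 0 (initial): 2 infected
Step 1: +5 new -> 7 infected
Step 2: +5 new -> 12 infected
Step 3: +7 new -> 19 infected
Step 4: +5 new -> 24 infected
Step 5: +2 new -> 26 infected
Step 6: +0 new -> 26 infected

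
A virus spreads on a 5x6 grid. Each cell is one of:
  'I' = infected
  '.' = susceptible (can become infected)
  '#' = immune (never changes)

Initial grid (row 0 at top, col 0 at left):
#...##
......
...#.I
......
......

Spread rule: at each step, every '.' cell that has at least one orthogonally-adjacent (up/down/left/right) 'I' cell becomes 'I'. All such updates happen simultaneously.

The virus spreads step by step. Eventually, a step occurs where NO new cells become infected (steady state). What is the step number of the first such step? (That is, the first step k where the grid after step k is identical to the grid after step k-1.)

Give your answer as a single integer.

Step 0 (initial): 1 infected
Step 1: +3 new -> 4 infected
Step 2: +3 new -> 7 infected
Step 3: +3 new -> 10 infected
Step 4: +4 new -> 14 infected
Step 5: +5 new -> 19 infected
Step 6: +5 new -> 24 infected
Step 7: +2 new -> 26 infected
Step 8: +0 new -> 26 infected

Answer: 8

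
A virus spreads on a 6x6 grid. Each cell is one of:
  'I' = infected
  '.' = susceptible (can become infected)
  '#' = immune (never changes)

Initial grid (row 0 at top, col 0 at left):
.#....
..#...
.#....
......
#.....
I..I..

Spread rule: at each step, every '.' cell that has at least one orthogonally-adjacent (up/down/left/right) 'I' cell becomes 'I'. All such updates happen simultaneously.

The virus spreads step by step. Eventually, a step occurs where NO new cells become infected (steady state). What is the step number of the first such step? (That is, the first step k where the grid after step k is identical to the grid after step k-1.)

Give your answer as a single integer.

Step 0 (initial): 2 infected
Step 1: +4 new -> 6 infected
Step 2: +5 new -> 11 infected
Step 3: +5 new -> 16 infected
Step 4: +5 new -> 21 infected
Step 5: +4 new -> 25 infected
Step 6: +4 new -> 29 infected
Step 7: +3 new -> 32 infected
Step 8: +0 new -> 32 infected

Answer: 8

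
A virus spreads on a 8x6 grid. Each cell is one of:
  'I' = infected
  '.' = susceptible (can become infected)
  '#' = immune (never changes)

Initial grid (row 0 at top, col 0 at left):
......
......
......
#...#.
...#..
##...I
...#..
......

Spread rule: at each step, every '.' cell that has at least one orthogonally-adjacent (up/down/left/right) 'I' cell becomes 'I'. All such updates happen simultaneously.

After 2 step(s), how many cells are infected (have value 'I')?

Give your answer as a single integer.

Step 0 (initial): 1 infected
Step 1: +3 new -> 4 infected
Step 2: +5 new -> 9 infected

Answer: 9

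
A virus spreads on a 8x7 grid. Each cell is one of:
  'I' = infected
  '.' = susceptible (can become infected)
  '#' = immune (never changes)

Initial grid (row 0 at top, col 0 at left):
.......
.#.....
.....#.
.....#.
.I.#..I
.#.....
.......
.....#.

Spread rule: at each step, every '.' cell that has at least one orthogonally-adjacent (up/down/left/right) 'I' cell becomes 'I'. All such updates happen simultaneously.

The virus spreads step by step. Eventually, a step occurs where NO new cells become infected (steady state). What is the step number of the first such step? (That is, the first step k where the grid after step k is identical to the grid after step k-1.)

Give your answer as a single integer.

Step 0 (initial): 2 infected
Step 1: +6 new -> 8 infected
Step 2: +9 new -> 17 infected
Step 3: +11 new -> 28 infected
Step 4: +11 new -> 39 infected
Step 5: +8 new -> 47 infected
Step 6: +3 new -> 50 infected
Step 7: +0 new -> 50 infected

Answer: 7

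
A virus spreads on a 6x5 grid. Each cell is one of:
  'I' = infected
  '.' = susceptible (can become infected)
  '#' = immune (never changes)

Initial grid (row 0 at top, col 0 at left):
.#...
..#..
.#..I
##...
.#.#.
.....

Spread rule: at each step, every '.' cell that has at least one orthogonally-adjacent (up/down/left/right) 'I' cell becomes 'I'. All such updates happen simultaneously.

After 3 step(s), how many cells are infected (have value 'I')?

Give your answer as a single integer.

Step 0 (initial): 1 infected
Step 1: +3 new -> 4 infected
Step 2: +5 new -> 9 infected
Step 3: +3 new -> 12 infected

Answer: 12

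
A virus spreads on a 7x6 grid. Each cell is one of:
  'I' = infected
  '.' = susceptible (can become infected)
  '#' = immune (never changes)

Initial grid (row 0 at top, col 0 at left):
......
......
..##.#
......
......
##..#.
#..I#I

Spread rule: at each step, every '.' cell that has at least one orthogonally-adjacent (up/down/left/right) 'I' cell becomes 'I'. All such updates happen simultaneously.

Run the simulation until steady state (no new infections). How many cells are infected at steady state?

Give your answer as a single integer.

Step 0 (initial): 2 infected
Step 1: +3 new -> 5 infected
Step 2: +4 new -> 9 infected
Step 3: +4 new -> 13 infected
Step 4: +3 new -> 16 infected
Step 5: +3 new -> 19 infected
Step 6: +3 new -> 22 infected
Step 7: +5 new -> 27 infected
Step 8: +5 new -> 32 infected
Step 9: +2 new -> 34 infected
Step 10: +0 new -> 34 infected

Answer: 34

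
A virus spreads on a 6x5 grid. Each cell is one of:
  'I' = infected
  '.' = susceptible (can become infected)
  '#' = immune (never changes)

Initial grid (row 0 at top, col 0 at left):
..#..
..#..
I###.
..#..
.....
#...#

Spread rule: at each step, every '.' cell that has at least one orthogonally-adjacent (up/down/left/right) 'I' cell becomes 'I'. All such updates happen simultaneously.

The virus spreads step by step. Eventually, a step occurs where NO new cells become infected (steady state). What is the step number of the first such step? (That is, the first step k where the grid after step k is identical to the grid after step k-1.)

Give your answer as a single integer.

Answer: 12

Derivation:
Step 0 (initial): 1 infected
Step 1: +2 new -> 3 infected
Step 2: +4 new -> 7 infected
Step 3: +2 new -> 9 infected
Step 4: +2 new -> 11 infected
Step 5: +2 new -> 13 infected
Step 6: +3 new -> 16 infected
Step 7: +1 new -> 17 infected
Step 8: +1 new -> 18 infected
Step 9: +1 new -> 19 infected
Step 10: +2 new -> 21 infected
Step 11: +1 new -> 22 infected
Step 12: +0 new -> 22 infected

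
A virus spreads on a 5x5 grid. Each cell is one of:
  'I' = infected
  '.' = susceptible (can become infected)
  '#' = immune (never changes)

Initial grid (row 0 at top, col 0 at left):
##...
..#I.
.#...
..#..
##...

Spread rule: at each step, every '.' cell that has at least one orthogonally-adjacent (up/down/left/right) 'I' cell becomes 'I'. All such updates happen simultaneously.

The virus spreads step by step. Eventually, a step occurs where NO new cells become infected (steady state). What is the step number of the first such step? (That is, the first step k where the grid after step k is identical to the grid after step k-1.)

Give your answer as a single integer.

Step 0 (initial): 1 infected
Step 1: +3 new -> 4 infected
Step 2: +5 new -> 9 infected
Step 3: +2 new -> 11 infected
Step 4: +2 new -> 13 infected
Step 5: +0 new -> 13 infected

Answer: 5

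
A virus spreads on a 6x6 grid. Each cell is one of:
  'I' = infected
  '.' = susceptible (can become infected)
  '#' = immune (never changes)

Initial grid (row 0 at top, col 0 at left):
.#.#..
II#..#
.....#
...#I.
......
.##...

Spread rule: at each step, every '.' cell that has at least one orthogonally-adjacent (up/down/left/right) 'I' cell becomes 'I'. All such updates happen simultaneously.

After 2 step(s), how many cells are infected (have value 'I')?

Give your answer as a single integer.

Answer: 17

Derivation:
Step 0 (initial): 3 infected
Step 1: +6 new -> 9 infected
Step 2: +8 new -> 17 infected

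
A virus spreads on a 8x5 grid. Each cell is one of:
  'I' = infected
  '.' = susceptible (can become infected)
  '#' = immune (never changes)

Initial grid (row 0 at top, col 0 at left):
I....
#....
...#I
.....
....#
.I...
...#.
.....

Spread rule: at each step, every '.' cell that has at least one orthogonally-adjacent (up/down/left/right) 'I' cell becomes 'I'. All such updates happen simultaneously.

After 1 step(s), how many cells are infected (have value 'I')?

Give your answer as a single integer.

Answer: 10

Derivation:
Step 0 (initial): 3 infected
Step 1: +7 new -> 10 infected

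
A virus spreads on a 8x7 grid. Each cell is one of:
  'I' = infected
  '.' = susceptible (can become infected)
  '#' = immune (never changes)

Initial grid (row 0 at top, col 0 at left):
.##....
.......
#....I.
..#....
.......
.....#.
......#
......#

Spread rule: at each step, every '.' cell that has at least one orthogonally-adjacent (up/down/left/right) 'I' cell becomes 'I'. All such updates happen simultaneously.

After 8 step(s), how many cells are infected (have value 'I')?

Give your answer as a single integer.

Answer: 46

Derivation:
Step 0 (initial): 1 infected
Step 1: +4 new -> 5 infected
Step 2: +7 new -> 12 infected
Step 3: +7 new -> 19 infected
Step 4: +6 new -> 25 infected
Step 5: +5 new -> 30 infected
Step 6: +7 new -> 37 infected
Step 7: +6 new -> 43 infected
Step 8: +3 new -> 46 infected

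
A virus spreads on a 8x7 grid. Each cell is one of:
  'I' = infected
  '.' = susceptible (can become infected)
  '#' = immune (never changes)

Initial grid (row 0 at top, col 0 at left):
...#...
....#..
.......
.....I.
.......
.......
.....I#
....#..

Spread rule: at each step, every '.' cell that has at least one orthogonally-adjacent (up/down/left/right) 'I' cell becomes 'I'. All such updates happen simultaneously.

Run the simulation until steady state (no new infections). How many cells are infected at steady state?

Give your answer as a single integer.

Answer: 52

Derivation:
Step 0 (initial): 2 infected
Step 1: +7 new -> 9 infected
Step 2: +10 new -> 19 infected
Step 3: +8 new -> 27 infected
Step 4: +9 new -> 36 infected
Step 5: +7 new -> 43 infected
Step 6: +6 new -> 49 infected
Step 7: +2 new -> 51 infected
Step 8: +1 new -> 52 infected
Step 9: +0 new -> 52 infected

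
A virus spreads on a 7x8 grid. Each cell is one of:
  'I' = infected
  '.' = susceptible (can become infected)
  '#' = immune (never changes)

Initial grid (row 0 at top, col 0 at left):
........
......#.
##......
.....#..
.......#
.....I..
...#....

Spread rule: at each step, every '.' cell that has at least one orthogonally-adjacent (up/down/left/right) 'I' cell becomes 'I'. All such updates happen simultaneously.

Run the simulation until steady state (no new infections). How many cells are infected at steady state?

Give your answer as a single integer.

Step 0 (initial): 1 infected
Step 1: +4 new -> 5 infected
Step 2: +6 new -> 11 infected
Step 3: +5 new -> 16 infected
Step 4: +7 new -> 23 infected
Step 5: +8 new -> 31 infected
Step 6: +8 new -> 39 infected
Step 7: +5 new -> 44 infected
Step 8: +3 new -> 47 infected
Step 9: +2 new -> 49 infected
Step 10: +1 new -> 50 infected
Step 11: +0 new -> 50 infected

Answer: 50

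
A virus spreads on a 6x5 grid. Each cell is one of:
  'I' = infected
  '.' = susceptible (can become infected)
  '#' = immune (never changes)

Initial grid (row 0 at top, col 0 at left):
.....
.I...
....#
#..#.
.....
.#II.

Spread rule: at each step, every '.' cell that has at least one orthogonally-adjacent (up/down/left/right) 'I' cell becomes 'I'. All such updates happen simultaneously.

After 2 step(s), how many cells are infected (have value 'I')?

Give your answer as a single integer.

Answer: 19

Derivation:
Step 0 (initial): 3 infected
Step 1: +7 new -> 10 infected
Step 2: +9 new -> 19 infected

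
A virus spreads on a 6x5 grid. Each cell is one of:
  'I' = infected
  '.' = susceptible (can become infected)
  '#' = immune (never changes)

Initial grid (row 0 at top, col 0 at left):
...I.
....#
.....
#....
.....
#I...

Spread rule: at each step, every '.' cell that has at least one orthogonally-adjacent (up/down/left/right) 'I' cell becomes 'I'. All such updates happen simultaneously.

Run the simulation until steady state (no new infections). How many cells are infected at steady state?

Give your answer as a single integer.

Step 0 (initial): 2 infected
Step 1: +5 new -> 7 infected
Step 2: +7 new -> 14 infected
Step 3: +9 new -> 23 infected
Step 4: +4 new -> 27 infected
Step 5: +0 new -> 27 infected

Answer: 27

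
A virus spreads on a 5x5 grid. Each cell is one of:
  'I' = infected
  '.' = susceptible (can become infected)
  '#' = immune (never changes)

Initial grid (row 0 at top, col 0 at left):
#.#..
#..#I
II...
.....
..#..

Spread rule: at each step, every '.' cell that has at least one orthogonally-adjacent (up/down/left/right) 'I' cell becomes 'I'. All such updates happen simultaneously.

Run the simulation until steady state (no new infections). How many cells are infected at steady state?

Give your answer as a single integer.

Answer: 20

Derivation:
Step 0 (initial): 3 infected
Step 1: +6 new -> 9 infected
Step 2: +8 new -> 17 infected
Step 3: +2 new -> 19 infected
Step 4: +1 new -> 20 infected
Step 5: +0 new -> 20 infected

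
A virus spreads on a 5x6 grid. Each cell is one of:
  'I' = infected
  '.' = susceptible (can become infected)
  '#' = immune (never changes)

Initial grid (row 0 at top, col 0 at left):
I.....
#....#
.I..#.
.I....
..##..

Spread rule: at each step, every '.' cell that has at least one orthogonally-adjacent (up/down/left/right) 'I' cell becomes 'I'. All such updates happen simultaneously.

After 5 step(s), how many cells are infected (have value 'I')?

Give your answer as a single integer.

Answer: 25

Derivation:
Step 0 (initial): 3 infected
Step 1: +7 new -> 10 infected
Step 2: +5 new -> 15 infected
Step 3: +3 new -> 18 infected
Step 4: +4 new -> 22 infected
Step 5: +3 new -> 25 infected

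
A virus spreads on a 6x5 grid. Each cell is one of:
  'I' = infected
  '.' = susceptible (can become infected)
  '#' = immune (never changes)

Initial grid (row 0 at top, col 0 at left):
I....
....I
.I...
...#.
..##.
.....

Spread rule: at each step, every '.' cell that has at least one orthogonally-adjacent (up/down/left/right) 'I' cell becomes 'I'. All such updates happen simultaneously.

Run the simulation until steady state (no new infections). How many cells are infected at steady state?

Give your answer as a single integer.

Step 0 (initial): 3 infected
Step 1: +9 new -> 12 infected
Step 2: +8 new -> 20 infected
Step 3: +3 new -> 23 infected
Step 4: +3 new -> 26 infected
Step 5: +1 new -> 27 infected
Step 6: +0 new -> 27 infected

Answer: 27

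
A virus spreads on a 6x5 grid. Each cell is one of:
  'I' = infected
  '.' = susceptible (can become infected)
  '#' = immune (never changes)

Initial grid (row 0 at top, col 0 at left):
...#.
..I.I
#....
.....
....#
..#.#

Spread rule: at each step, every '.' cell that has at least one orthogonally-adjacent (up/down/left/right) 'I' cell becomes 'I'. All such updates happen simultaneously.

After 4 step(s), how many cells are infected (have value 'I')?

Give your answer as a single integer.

Answer: 21

Derivation:
Step 0 (initial): 2 infected
Step 1: +6 new -> 8 infected
Step 2: +6 new -> 14 infected
Step 3: +4 new -> 18 infected
Step 4: +3 new -> 21 infected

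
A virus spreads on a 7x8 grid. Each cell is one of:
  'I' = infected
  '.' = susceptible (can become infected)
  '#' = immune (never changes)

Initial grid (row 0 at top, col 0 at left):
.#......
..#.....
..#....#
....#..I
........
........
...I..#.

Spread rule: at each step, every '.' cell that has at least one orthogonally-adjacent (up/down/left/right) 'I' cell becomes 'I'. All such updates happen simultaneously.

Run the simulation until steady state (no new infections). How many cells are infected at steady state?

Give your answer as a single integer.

Answer: 50

Derivation:
Step 0 (initial): 2 infected
Step 1: +5 new -> 7 infected
Step 2: +9 new -> 16 infected
Step 3: +11 new -> 27 infected
Step 4: +8 new -> 35 infected
Step 5: +6 new -> 41 infected
Step 6: +4 new -> 45 infected
Step 7: +3 new -> 48 infected
Step 8: +1 new -> 49 infected
Step 9: +1 new -> 50 infected
Step 10: +0 new -> 50 infected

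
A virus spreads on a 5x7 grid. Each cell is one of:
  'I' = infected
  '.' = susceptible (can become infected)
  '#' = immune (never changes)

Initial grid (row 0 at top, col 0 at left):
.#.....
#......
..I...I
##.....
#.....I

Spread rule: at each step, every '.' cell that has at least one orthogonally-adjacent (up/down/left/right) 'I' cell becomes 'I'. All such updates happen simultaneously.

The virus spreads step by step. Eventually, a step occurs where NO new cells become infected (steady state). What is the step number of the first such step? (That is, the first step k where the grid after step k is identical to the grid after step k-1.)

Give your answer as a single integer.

Answer: 5

Derivation:
Step 0 (initial): 3 infected
Step 1: +8 new -> 11 infected
Step 2: +11 new -> 22 infected
Step 3: +6 new -> 28 infected
Step 4: +1 new -> 29 infected
Step 5: +0 new -> 29 infected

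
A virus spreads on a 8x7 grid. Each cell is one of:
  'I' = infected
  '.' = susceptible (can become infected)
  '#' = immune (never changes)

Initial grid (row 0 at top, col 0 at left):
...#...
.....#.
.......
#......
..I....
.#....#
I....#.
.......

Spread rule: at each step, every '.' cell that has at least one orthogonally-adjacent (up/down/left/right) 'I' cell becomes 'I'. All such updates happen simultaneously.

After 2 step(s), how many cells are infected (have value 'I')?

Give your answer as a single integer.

Step 0 (initial): 2 infected
Step 1: +7 new -> 9 infected
Step 2: +8 new -> 17 infected

Answer: 17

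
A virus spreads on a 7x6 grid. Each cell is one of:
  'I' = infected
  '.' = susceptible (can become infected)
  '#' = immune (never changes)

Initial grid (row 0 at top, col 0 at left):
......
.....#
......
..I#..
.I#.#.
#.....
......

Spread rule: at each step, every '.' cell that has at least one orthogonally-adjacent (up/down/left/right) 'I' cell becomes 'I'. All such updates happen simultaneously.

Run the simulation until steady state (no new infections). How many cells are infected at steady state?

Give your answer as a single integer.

Step 0 (initial): 2 infected
Step 1: +4 new -> 6 infected
Step 2: +6 new -> 12 infected
Step 3: +8 new -> 20 infected
Step 4: +9 new -> 29 infected
Step 5: +5 new -> 34 infected
Step 6: +3 new -> 37 infected
Step 7: +0 new -> 37 infected

Answer: 37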